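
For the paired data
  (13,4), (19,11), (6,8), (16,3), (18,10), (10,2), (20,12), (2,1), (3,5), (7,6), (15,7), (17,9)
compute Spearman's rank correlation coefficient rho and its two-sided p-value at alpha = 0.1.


Step 1: Rank x and y separately (midranks; no ties here).
rank(x): 13->6, 19->11, 6->3, 16->8, 18->10, 10->5, 20->12, 2->1, 3->2, 7->4, 15->7, 17->9
rank(y): 4->4, 11->11, 8->8, 3->3, 10->10, 2->2, 12->12, 1->1, 5->5, 6->6, 7->7, 9->9
Step 2: d_i = R_x(i) - R_y(i); compute d_i^2.
  (6-4)^2=4, (11-11)^2=0, (3-8)^2=25, (8-3)^2=25, (10-10)^2=0, (5-2)^2=9, (12-12)^2=0, (1-1)^2=0, (2-5)^2=9, (4-6)^2=4, (7-7)^2=0, (9-9)^2=0
sum(d^2) = 76.
Step 3: rho = 1 - 6*76 / (12*(12^2 - 1)) = 1 - 456/1716 = 0.734266.
Step 4: Under H0, t = rho * sqrt((n-2)/(1-rho^2)) = 3.4204 ~ t(10).
Step 5: Two-sided p-value from the t-distribution with 10 df = 0.006543.
Step 6: alpha = 0.1. reject H0.

rho = 0.7343, p = 0.006543, reject H0 at alpha = 0.1.


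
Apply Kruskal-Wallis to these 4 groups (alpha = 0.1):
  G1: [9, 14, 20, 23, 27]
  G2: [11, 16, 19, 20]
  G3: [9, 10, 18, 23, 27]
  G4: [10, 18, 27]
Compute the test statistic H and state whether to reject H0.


Step 1: Combine all N = 17 observations and assign midranks.
sorted (value, group, rank): (9,G1,1.5), (9,G3,1.5), (10,G3,3.5), (10,G4,3.5), (11,G2,5), (14,G1,6), (16,G2,7), (18,G3,8.5), (18,G4,8.5), (19,G2,10), (20,G1,11.5), (20,G2,11.5), (23,G1,13.5), (23,G3,13.5), (27,G1,16), (27,G3,16), (27,G4,16)
Step 2: Sum ranks within each group.
R_1 = 48.5 (n_1 = 5)
R_2 = 33.5 (n_2 = 4)
R_3 = 43 (n_3 = 5)
R_4 = 28 (n_4 = 3)
Step 3: H = 12/(N(N+1)) * sum(R_i^2/n_i) - 3(N+1)
     = 12/(17*18) * (48.5^2/5 + 33.5^2/4 + 43^2/5 + 28^2/3) - 3*18
     = 0.039216 * 1382.15 - 54
     = 0.201797.
Step 4: Ties present; correction factor C = 1 - 54/(17^3 - 17) = 0.988971. Corrected H = 0.201797 / 0.988971 = 0.204048.
Step 5: Under H0, H ~ chi^2(3); p-value = 0.976933.
Step 6: alpha = 0.1. fail to reject H0.

H = 0.2040, df = 3, p = 0.976933, fail to reject H0.


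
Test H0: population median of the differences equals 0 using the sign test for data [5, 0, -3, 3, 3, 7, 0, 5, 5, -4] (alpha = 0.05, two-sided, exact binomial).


Step 1: Discard zero differences. Original n = 10; n_eff = number of nonzero differences = 8.
Nonzero differences (with sign): +5, -3, +3, +3, +7, +5, +5, -4
Step 2: Count signs: positive = 6, negative = 2.
Step 3: Under H0: P(positive) = 0.5, so the number of positives S ~ Bin(8, 0.5).
Step 4: Two-sided exact p-value = sum of Bin(8,0.5) probabilities at or below the observed probability = 0.289062.
Step 5: alpha = 0.05. fail to reject H0.

n_eff = 8, pos = 6, neg = 2, p = 0.289062, fail to reject H0.


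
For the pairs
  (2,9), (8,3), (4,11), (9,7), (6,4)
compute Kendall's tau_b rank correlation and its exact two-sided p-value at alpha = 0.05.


Step 1: Enumerate the 10 unordered pairs (i,j) with i<j and classify each by sign(x_j-x_i) * sign(y_j-y_i).
  (1,2):dx=+6,dy=-6->D; (1,3):dx=+2,dy=+2->C; (1,4):dx=+7,dy=-2->D; (1,5):dx=+4,dy=-5->D
  (2,3):dx=-4,dy=+8->D; (2,4):dx=+1,dy=+4->C; (2,5):dx=-2,dy=+1->D; (3,4):dx=+5,dy=-4->D
  (3,5):dx=+2,dy=-7->D; (4,5):dx=-3,dy=-3->C
Step 2: C = 3, D = 7, total pairs = 10.
Step 3: tau = (C - D)/(n(n-1)/2) = (3 - 7)/10 = -0.400000.
Step 4: Exact two-sided p-value (enumerate n! = 120 permutations of y under H0): p = 0.483333.
Step 5: alpha = 0.05. fail to reject H0.

tau_b = -0.4000 (C=3, D=7), p = 0.483333, fail to reject H0.


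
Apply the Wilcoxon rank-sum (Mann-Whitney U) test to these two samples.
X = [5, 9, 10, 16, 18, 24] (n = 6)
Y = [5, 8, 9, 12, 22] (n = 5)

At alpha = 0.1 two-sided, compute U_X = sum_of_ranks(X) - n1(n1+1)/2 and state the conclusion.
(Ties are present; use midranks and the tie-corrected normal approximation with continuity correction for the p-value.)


Step 1: Combine and sort all 11 observations; assign midranks.
sorted (value, group): (5,X), (5,Y), (8,Y), (9,X), (9,Y), (10,X), (12,Y), (16,X), (18,X), (22,Y), (24,X)
ranks: 5->1.5, 5->1.5, 8->3, 9->4.5, 9->4.5, 10->6, 12->7, 16->8, 18->9, 22->10, 24->11
Step 2: Rank sum for X: R1 = 1.5 + 4.5 + 6 + 8 + 9 + 11 = 40.
Step 3: U_X = R1 - n1(n1+1)/2 = 40 - 6*7/2 = 40 - 21 = 19.
       U_Y = n1*n2 - U_X = 30 - 19 = 11.
Step 4: Ties are present, so use the tie-corrected normal approximation (with continuity correction) for the p-value.
Step 5: p-value = 0.520916; compare to alpha = 0.1. fail to reject H0.

U_X = 19, p = 0.520916, fail to reject H0 at alpha = 0.1.


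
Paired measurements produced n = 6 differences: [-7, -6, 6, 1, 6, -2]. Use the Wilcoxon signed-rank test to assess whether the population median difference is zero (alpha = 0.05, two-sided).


Step 1: Drop any zero differences (none here) and take |d_i|.
|d| = [7, 6, 6, 1, 6, 2]
Step 2: Midrank |d_i| (ties get averaged ranks).
ranks: |7|->6, |6|->4, |6|->4, |1|->1, |6|->4, |2|->2
Step 3: Attach original signs; sum ranks with positive sign and with negative sign.
W+ = 4 + 1 + 4 = 9
W- = 6 + 4 + 2 = 12
(Check: W+ + W- = 21 should equal n(n+1)/2 = 21.)
Step 4: Test statistic W = min(W+, W-) = 9.
Step 5: Ties in |d|, so use the tie-corrected normal approximation.
        E[W] = n(n+1)/4 = 6*7/4 = 10.5.
        Tie groups: |d|=6 (t=3); sum(t^3 - t) = 24.
        Var[W] = n(n+1)(2n+1)/24 - sum(t^3-t)/48 = 546/24 - 24/48 = 22.25.
        z = (W - E[W]) / sqrt(Var[W]) = (9 - 10.5) / 4.7170 = -0.3180.
        Two-sided p = 2*Phi(z) = 0.750485.
Step 6: alpha = 0.05. fail to reject H0.

W+ = 9, W- = 12, W = min = 9, p = 0.750485, fail to reject H0.


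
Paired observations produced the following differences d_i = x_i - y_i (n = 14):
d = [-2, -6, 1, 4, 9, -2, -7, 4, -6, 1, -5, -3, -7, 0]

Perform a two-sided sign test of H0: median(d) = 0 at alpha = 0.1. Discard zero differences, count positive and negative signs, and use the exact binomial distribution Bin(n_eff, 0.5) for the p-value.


Step 1: Discard zero differences. Original n = 14; n_eff = number of nonzero differences = 13.
Nonzero differences (with sign): -2, -6, +1, +4, +9, -2, -7, +4, -6, +1, -5, -3, -7
Step 2: Count signs: positive = 5, negative = 8.
Step 3: Under H0: P(positive) = 0.5, so the number of positives S ~ Bin(13, 0.5).
Step 4: Two-sided exact p-value = sum of Bin(13,0.5) probabilities at or below the observed probability = 0.581055.
Step 5: alpha = 0.1. fail to reject H0.

n_eff = 13, pos = 5, neg = 8, p = 0.581055, fail to reject H0.


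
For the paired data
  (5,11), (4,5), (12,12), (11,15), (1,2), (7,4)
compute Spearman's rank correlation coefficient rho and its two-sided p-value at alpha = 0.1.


Step 1: Rank x and y separately (midranks; no ties here).
rank(x): 5->3, 4->2, 12->6, 11->5, 1->1, 7->4
rank(y): 11->4, 5->3, 12->5, 15->6, 2->1, 4->2
Step 2: d_i = R_x(i) - R_y(i); compute d_i^2.
  (3-4)^2=1, (2-3)^2=1, (6-5)^2=1, (5-6)^2=1, (1-1)^2=0, (4-2)^2=4
sum(d^2) = 8.
Step 3: rho = 1 - 6*8 / (6*(6^2 - 1)) = 1 - 48/210 = 0.771429.
Step 4: Under H0, t = rho * sqrt((n-2)/(1-rho^2)) = 2.4247 ~ t(4).
Step 5: Two-sided p-value from the t-distribution with 4 df = 0.072397.
Step 6: alpha = 0.1. reject H0.

rho = 0.7714, p = 0.072397, reject H0 at alpha = 0.1.


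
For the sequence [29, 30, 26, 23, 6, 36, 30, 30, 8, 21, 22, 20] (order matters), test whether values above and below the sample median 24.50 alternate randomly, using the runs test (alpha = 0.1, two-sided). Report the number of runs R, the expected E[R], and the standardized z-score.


Step 1: Compute median = 24.50; label A = above, B = below.
Labels in order: AAABBAAABBBB  (n_A = 6, n_B = 6)
Step 2: Count runs R = 4.
Step 3: Under H0 (random ordering), E[R] = 2*n_A*n_B/(n_A+n_B) + 1 = 2*6*6/12 + 1 = 7.0000.
        Var[R] = 2*n_A*n_B*(2*n_A*n_B - n_A - n_B) / ((n_A+n_B)^2 * (n_A+n_B-1)) = 4320/1584 = 2.7273.
        SD[R] = 1.6514.
Step 4: Continuity-corrected z = (R + 0.5 - E[R]) / SD[R] = (4 + 0.5 - 7.0000) / 1.6514 = -1.5138.
Step 5: Two-sided p-value via normal approximation = 2*(1 - Phi(|z|)) = 0.130070.
Step 6: alpha = 0.1. fail to reject H0.

R = 4, z = -1.5138, p = 0.130070, fail to reject H0.


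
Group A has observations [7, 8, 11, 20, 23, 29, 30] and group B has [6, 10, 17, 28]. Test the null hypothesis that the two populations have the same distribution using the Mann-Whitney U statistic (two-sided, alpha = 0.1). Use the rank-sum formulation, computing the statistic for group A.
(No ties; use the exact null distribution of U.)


Step 1: Combine and sort all 11 observations; assign midranks.
sorted (value, group): (6,Y), (7,X), (8,X), (10,Y), (11,X), (17,Y), (20,X), (23,X), (28,Y), (29,X), (30,X)
ranks: 6->1, 7->2, 8->3, 10->4, 11->5, 17->6, 20->7, 23->8, 28->9, 29->10, 30->11
Step 2: Rank sum for X: R1 = 2 + 3 + 5 + 7 + 8 + 10 + 11 = 46.
Step 3: U_X = R1 - n1(n1+1)/2 = 46 - 7*8/2 = 46 - 28 = 18.
       U_Y = n1*n2 - U_X = 28 - 18 = 10.
Step 4: No ties, so the exact null distribution of U (based on enumerating the C(11,7) = 330 equally likely rank assignments) gives the two-sided p-value.
Step 5: p-value = 0.527273; compare to alpha = 0.1. fail to reject H0.

U_X = 18, p = 0.527273, fail to reject H0 at alpha = 0.1.


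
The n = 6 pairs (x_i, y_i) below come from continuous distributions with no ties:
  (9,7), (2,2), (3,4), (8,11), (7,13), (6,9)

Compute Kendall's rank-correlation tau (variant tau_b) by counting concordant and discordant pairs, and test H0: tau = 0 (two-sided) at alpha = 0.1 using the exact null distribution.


Step 1: Enumerate the 15 unordered pairs (i,j) with i<j and classify each by sign(x_j-x_i) * sign(y_j-y_i).
  (1,2):dx=-7,dy=-5->C; (1,3):dx=-6,dy=-3->C; (1,4):dx=-1,dy=+4->D; (1,5):dx=-2,dy=+6->D
  (1,6):dx=-3,dy=+2->D; (2,3):dx=+1,dy=+2->C; (2,4):dx=+6,dy=+9->C; (2,5):dx=+5,dy=+11->C
  (2,6):dx=+4,dy=+7->C; (3,4):dx=+5,dy=+7->C; (3,5):dx=+4,dy=+9->C; (3,6):dx=+3,dy=+5->C
  (4,5):dx=-1,dy=+2->D; (4,6):dx=-2,dy=-2->C; (5,6):dx=-1,dy=-4->C
Step 2: C = 11, D = 4, total pairs = 15.
Step 3: tau = (C - D)/(n(n-1)/2) = (11 - 4)/15 = 0.466667.
Step 4: Exact two-sided p-value (enumerate n! = 720 permutations of y under H0): p = 0.272222.
Step 5: alpha = 0.1. fail to reject H0.

tau_b = 0.4667 (C=11, D=4), p = 0.272222, fail to reject H0.


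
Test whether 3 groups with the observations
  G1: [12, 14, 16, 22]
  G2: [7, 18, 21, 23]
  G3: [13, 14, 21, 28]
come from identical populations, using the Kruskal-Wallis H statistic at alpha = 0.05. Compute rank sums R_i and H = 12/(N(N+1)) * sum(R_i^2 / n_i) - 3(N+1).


Step 1: Combine all N = 12 observations and assign midranks.
sorted (value, group, rank): (7,G2,1), (12,G1,2), (13,G3,3), (14,G1,4.5), (14,G3,4.5), (16,G1,6), (18,G2,7), (21,G2,8.5), (21,G3,8.5), (22,G1,10), (23,G2,11), (28,G3,12)
Step 2: Sum ranks within each group.
R_1 = 22.5 (n_1 = 4)
R_2 = 27.5 (n_2 = 4)
R_3 = 28 (n_3 = 4)
Step 3: H = 12/(N(N+1)) * sum(R_i^2/n_i) - 3(N+1)
     = 12/(12*13) * (22.5^2/4 + 27.5^2/4 + 28^2/4) - 3*13
     = 0.076923 * 511.625 - 39
     = 0.355769.
Step 4: Ties present; correction factor C = 1 - 12/(12^3 - 12) = 0.993007. Corrected H = 0.355769 / 0.993007 = 0.358275.
Step 5: Under H0, H ~ chi^2(2); p-value = 0.835991.
Step 6: alpha = 0.05. fail to reject H0.

H = 0.3583, df = 2, p = 0.835991, fail to reject H0.


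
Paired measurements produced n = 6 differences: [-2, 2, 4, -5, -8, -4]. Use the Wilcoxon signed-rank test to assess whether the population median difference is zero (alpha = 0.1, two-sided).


Step 1: Drop any zero differences (none here) and take |d_i|.
|d| = [2, 2, 4, 5, 8, 4]
Step 2: Midrank |d_i| (ties get averaged ranks).
ranks: |2|->1.5, |2|->1.5, |4|->3.5, |5|->5, |8|->6, |4|->3.5
Step 3: Attach original signs; sum ranks with positive sign and with negative sign.
W+ = 1.5 + 3.5 = 5
W- = 1.5 + 5 + 6 + 3.5 = 16
(Check: W+ + W- = 21 should equal n(n+1)/2 = 21.)
Step 4: Test statistic W = min(W+, W-) = 5.
Step 5: Ties in |d|, so use the tie-corrected normal approximation.
        E[W] = n(n+1)/4 = 6*7/4 = 10.5.
        Tie groups: |d|=2 (t=2), |d|=4 (t=2); sum(t^3 - t) = 12.
        Var[W] = n(n+1)(2n+1)/24 - sum(t^3-t)/48 = 546/24 - 12/48 = 22.5.
        z = (W - E[W]) / sqrt(Var[W]) = (5 - 10.5) / 4.7434 = -1.1595.
        Two-sided p = 2*Phi(z) = 0.246252.
Step 6: alpha = 0.1. fail to reject H0.

W+ = 5, W- = 16, W = min = 5, p = 0.246252, fail to reject H0.


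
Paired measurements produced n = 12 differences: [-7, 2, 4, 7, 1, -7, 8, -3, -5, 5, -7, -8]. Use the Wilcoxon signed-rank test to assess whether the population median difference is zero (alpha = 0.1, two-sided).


Step 1: Drop any zero differences (none here) and take |d_i|.
|d| = [7, 2, 4, 7, 1, 7, 8, 3, 5, 5, 7, 8]
Step 2: Midrank |d_i| (ties get averaged ranks).
ranks: |7|->8.5, |2|->2, |4|->4, |7|->8.5, |1|->1, |7|->8.5, |8|->11.5, |3|->3, |5|->5.5, |5|->5.5, |7|->8.5, |8|->11.5
Step 3: Attach original signs; sum ranks with positive sign and with negative sign.
W+ = 2 + 4 + 8.5 + 1 + 11.5 + 5.5 = 32.5
W- = 8.5 + 8.5 + 3 + 5.5 + 8.5 + 11.5 = 45.5
(Check: W+ + W- = 78 should equal n(n+1)/2 = 78.)
Step 4: Test statistic W = min(W+, W-) = 32.5.
Step 5: Ties in |d|, so use the tie-corrected normal approximation.
        E[W] = n(n+1)/4 = 12*13/4 = 39.
        Tie groups: |d|=5 (t=2), |d|=7 (t=4), |d|=8 (t=2); sum(t^3 - t) = 72.
        Var[W] = n(n+1)(2n+1)/24 - sum(t^3-t)/48 = 3900/24 - 72/48 = 161.
        z = (W - E[W]) / sqrt(Var[W]) = (32.5 - 39) / 12.6886 = -0.5123.
        Two-sided p = 2*Phi(z) = 0.608461.
Step 6: alpha = 0.1. fail to reject H0.

W+ = 32.5, W- = 45.5, W = min = 32.5, p = 0.608461, fail to reject H0.


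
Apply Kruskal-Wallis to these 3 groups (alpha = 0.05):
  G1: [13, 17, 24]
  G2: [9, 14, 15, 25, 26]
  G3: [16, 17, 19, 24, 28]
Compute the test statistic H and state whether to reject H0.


Step 1: Combine all N = 13 observations and assign midranks.
sorted (value, group, rank): (9,G2,1), (13,G1,2), (14,G2,3), (15,G2,4), (16,G3,5), (17,G1,6.5), (17,G3,6.5), (19,G3,8), (24,G1,9.5), (24,G3,9.5), (25,G2,11), (26,G2,12), (28,G3,13)
Step 2: Sum ranks within each group.
R_1 = 18 (n_1 = 3)
R_2 = 31 (n_2 = 5)
R_3 = 42 (n_3 = 5)
Step 3: H = 12/(N(N+1)) * sum(R_i^2/n_i) - 3(N+1)
     = 12/(13*14) * (18^2/3 + 31^2/5 + 42^2/5) - 3*14
     = 0.065934 * 653 - 42
     = 1.054945.
Step 4: Ties present; correction factor C = 1 - 12/(13^3 - 13) = 0.994505. Corrected H = 1.054945 / 0.994505 = 1.060773.
Step 5: Under H0, H ~ chi^2(2); p-value = 0.588377.
Step 6: alpha = 0.05. fail to reject H0.

H = 1.0608, df = 2, p = 0.588377, fail to reject H0.


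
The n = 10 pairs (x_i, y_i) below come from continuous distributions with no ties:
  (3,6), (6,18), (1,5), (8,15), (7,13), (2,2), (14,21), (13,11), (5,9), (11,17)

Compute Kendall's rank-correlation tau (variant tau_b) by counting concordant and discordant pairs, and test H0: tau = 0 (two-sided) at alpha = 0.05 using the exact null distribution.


Step 1: Enumerate the 45 unordered pairs (i,j) with i<j and classify each by sign(x_j-x_i) * sign(y_j-y_i).
  (1,2):dx=+3,dy=+12->C; (1,3):dx=-2,dy=-1->C; (1,4):dx=+5,dy=+9->C; (1,5):dx=+4,dy=+7->C
  (1,6):dx=-1,dy=-4->C; (1,7):dx=+11,dy=+15->C; (1,8):dx=+10,dy=+5->C; (1,9):dx=+2,dy=+3->C
  (1,10):dx=+8,dy=+11->C; (2,3):dx=-5,dy=-13->C; (2,4):dx=+2,dy=-3->D; (2,5):dx=+1,dy=-5->D
  (2,6):dx=-4,dy=-16->C; (2,7):dx=+8,dy=+3->C; (2,8):dx=+7,dy=-7->D; (2,9):dx=-1,dy=-9->C
  (2,10):dx=+5,dy=-1->D; (3,4):dx=+7,dy=+10->C; (3,5):dx=+6,dy=+8->C; (3,6):dx=+1,dy=-3->D
  (3,7):dx=+13,dy=+16->C; (3,8):dx=+12,dy=+6->C; (3,9):dx=+4,dy=+4->C; (3,10):dx=+10,dy=+12->C
  (4,5):dx=-1,dy=-2->C; (4,6):dx=-6,dy=-13->C; (4,7):dx=+6,dy=+6->C; (4,8):dx=+5,dy=-4->D
  (4,9):dx=-3,dy=-6->C; (4,10):dx=+3,dy=+2->C; (5,6):dx=-5,dy=-11->C; (5,7):dx=+7,dy=+8->C
  (5,8):dx=+6,dy=-2->D; (5,9):dx=-2,dy=-4->C; (5,10):dx=+4,dy=+4->C; (6,7):dx=+12,dy=+19->C
  (6,8):dx=+11,dy=+9->C; (6,9):dx=+3,dy=+7->C; (6,10):dx=+9,dy=+15->C; (7,8):dx=-1,dy=-10->C
  (7,9):dx=-9,dy=-12->C; (7,10):dx=-3,dy=-4->C; (8,9):dx=-8,dy=-2->C; (8,10):dx=-2,dy=+6->D
  (9,10):dx=+6,dy=+8->C
Step 2: C = 37, D = 8, total pairs = 45.
Step 3: tau = (C - D)/(n(n-1)/2) = (37 - 8)/45 = 0.644444.
Step 4: Exact two-sided p-value (enumerate n! = 3628800 permutations of y under H0): p = 0.009148.
Step 5: alpha = 0.05. reject H0.

tau_b = 0.6444 (C=37, D=8), p = 0.009148, reject H0.


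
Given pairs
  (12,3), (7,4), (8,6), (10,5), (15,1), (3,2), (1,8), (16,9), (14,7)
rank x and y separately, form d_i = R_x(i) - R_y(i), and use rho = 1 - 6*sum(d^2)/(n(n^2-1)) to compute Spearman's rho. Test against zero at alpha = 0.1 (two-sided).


Step 1: Rank x and y separately (midranks; no ties here).
rank(x): 12->6, 7->3, 8->4, 10->5, 15->8, 3->2, 1->1, 16->9, 14->7
rank(y): 3->3, 4->4, 6->6, 5->5, 1->1, 2->2, 8->8, 9->9, 7->7
Step 2: d_i = R_x(i) - R_y(i); compute d_i^2.
  (6-3)^2=9, (3-4)^2=1, (4-6)^2=4, (5-5)^2=0, (8-1)^2=49, (2-2)^2=0, (1-8)^2=49, (9-9)^2=0, (7-7)^2=0
sum(d^2) = 112.
Step 3: rho = 1 - 6*112 / (9*(9^2 - 1)) = 1 - 672/720 = 0.066667.
Step 4: Under H0, t = rho * sqrt((n-2)/(1-rho^2)) = 0.1768 ~ t(7).
Step 5: Two-sided p-value from the t-distribution with 7 df = 0.864690.
Step 6: alpha = 0.1. fail to reject H0.

rho = 0.0667, p = 0.864690, fail to reject H0 at alpha = 0.1.


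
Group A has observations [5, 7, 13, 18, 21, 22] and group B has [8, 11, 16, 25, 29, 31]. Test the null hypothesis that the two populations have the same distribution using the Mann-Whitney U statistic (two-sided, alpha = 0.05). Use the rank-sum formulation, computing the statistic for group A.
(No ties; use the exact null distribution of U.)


Step 1: Combine and sort all 12 observations; assign midranks.
sorted (value, group): (5,X), (7,X), (8,Y), (11,Y), (13,X), (16,Y), (18,X), (21,X), (22,X), (25,Y), (29,Y), (31,Y)
ranks: 5->1, 7->2, 8->3, 11->4, 13->5, 16->6, 18->7, 21->8, 22->9, 25->10, 29->11, 31->12
Step 2: Rank sum for X: R1 = 1 + 2 + 5 + 7 + 8 + 9 = 32.
Step 3: U_X = R1 - n1(n1+1)/2 = 32 - 6*7/2 = 32 - 21 = 11.
       U_Y = n1*n2 - U_X = 36 - 11 = 25.
Step 4: No ties, so the exact null distribution of U (based on enumerating the C(12,6) = 924 equally likely rank assignments) gives the two-sided p-value.
Step 5: p-value = 0.309524; compare to alpha = 0.05. fail to reject H0.

U_X = 11, p = 0.309524, fail to reject H0 at alpha = 0.05.


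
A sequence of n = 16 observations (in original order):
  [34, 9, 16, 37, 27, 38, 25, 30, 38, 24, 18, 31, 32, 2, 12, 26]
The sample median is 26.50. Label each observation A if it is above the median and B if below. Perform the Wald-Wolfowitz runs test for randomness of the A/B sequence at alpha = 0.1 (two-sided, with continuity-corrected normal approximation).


Step 1: Compute median = 26.50; label A = above, B = below.
Labels in order: ABBAAABAABBAABBB  (n_A = 8, n_B = 8)
Step 2: Count runs R = 8.
Step 3: Under H0 (random ordering), E[R] = 2*n_A*n_B/(n_A+n_B) + 1 = 2*8*8/16 + 1 = 9.0000.
        Var[R] = 2*n_A*n_B*(2*n_A*n_B - n_A - n_B) / ((n_A+n_B)^2 * (n_A+n_B-1)) = 14336/3840 = 3.7333.
        SD[R] = 1.9322.
Step 4: Continuity-corrected z = (R + 0.5 - E[R]) / SD[R] = (8 + 0.5 - 9.0000) / 1.9322 = -0.2588.
Step 5: Two-sided p-value via normal approximation = 2*(1 - Phi(|z|)) = 0.795809.
Step 6: alpha = 0.1. fail to reject H0.

R = 8, z = -0.2588, p = 0.795809, fail to reject H0.


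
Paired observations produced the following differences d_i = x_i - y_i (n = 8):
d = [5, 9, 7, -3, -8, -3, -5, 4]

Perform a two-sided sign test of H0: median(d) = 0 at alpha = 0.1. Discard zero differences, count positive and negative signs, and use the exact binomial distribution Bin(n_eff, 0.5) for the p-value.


Step 1: Discard zero differences. Original n = 8; n_eff = number of nonzero differences = 8.
Nonzero differences (with sign): +5, +9, +7, -3, -8, -3, -5, +4
Step 2: Count signs: positive = 4, negative = 4.
Step 3: Under H0: P(positive) = 0.5, so the number of positives S ~ Bin(8, 0.5).
Step 4: Two-sided exact p-value = sum of Bin(8,0.5) probabilities at or below the observed probability = 1.000000.
Step 5: alpha = 0.1. fail to reject H0.

n_eff = 8, pos = 4, neg = 4, p = 1.000000, fail to reject H0.


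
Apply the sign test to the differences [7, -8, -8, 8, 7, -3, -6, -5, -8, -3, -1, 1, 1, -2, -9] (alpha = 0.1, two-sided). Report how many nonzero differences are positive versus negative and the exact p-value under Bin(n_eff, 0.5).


Step 1: Discard zero differences. Original n = 15; n_eff = number of nonzero differences = 15.
Nonzero differences (with sign): +7, -8, -8, +8, +7, -3, -6, -5, -8, -3, -1, +1, +1, -2, -9
Step 2: Count signs: positive = 5, negative = 10.
Step 3: Under H0: P(positive) = 0.5, so the number of positives S ~ Bin(15, 0.5).
Step 4: Two-sided exact p-value = sum of Bin(15,0.5) probabilities at or below the observed probability = 0.301758.
Step 5: alpha = 0.1. fail to reject H0.

n_eff = 15, pos = 5, neg = 10, p = 0.301758, fail to reject H0.


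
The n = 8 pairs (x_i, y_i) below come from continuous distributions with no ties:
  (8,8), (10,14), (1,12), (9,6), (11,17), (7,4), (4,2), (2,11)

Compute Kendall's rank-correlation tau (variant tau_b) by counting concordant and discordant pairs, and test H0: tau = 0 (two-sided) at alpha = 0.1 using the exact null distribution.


Step 1: Enumerate the 28 unordered pairs (i,j) with i<j and classify each by sign(x_j-x_i) * sign(y_j-y_i).
  (1,2):dx=+2,dy=+6->C; (1,3):dx=-7,dy=+4->D; (1,4):dx=+1,dy=-2->D; (1,5):dx=+3,dy=+9->C
  (1,6):dx=-1,dy=-4->C; (1,7):dx=-4,dy=-6->C; (1,8):dx=-6,dy=+3->D; (2,3):dx=-9,dy=-2->C
  (2,4):dx=-1,dy=-8->C; (2,5):dx=+1,dy=+3->C; (2,6):dx=-3,dy=-10->C; (2,7):dx=-6,dy=-12->C
  (2,8):dx=-8,dy=-3->C; (3,4):dx=+8,dy=-6->D; (3,5):dx=+10,dy=+5->C; (3,6):dx=+6,dy=-8->D
  (3,7):dx=+3,dy=-10->D; (3,8):dx=+1,dy=-1->D; (4,5):dx=+2,dy=+11->C; (4,6):dx=-2,dy=-2->C
  (4,7):dx=-5,dy=-4->C; (4,8):dx=-7,dy=+5->D; (5,6):dx=-4,dy=-13->C; (5,7):dx=-7,dy=-15->C
  (5,8):dx=-9,dy=-6->C; (6,7):dx=-3,dy=-2->C; (6,8):dx=-5,dy=+7->D; (7,8):dx=-2,dy=+9->D
Step 2: C = 18, D = 10, total pairs = 28.
Step 3: tau = (C - D)/(n(n-1)/2) = (18 - 10)/28 = 0.285714.
Step 4: Exact two-sided p-value (enumerate n! = 40320 permutations of y under H0): p = 0.398760.
Step 5: alpha = 0.1. fail to reject H0.

tau_b = 0.2857 (C=18, D=10), p = 0.398760, fail to reject H0.


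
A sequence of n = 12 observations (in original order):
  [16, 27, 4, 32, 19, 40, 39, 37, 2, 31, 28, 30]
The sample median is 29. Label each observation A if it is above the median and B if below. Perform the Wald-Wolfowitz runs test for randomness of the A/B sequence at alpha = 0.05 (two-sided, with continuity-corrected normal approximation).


Step 1: Compute median = 29; label A = above, B = below.
Labels in order: BBBABAAABABA  (n_A = 6, n_B = 6)
Step 2: Count runs R = 8.
Step 3: Under H0 (random ordering), E[R] = 2*n_A*n_B/(n_A+n_B) + 1 = 2*6*6/12 + 1 = 7.0000.
        Var[R] = 2*n_A*n_B*(2*n_A*n_B - n_A - n_B) / ((n_A+n_B)^2 * (n_A+n_B-1)) = 4320/1584 = 2.7273.
        SD[R] = 1.6514.
Step 4: Continuity-corrected z = (R - 0.5 - E[R]) / SD[R] = (8 - 0.5 - 7.0000) / 1.6514 = 0.3028.
Step 5: Two-sided p-value via normal approximation = 2*(1 - Phi(|z|)) = 0.762069.
Step 6: alpha = 0.05. fail to reject H0.

R = 8, z = 0.3028, p = 0.762069, fail to reject H0.


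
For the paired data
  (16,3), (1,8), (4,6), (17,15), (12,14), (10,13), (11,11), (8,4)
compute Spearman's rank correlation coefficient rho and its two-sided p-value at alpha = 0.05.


Step 1: Rank x and y separately (midranks; no ties here).
rank(x): 16->7, 1->1, 4->2, 17->8, 12->6, 10->4, 11->5, 8->3
rank(y): 3->1, 8->4, 6->3, 15->8, 14->7, 13->6, 11->5, 4->2
Step 2: d_i = R_x(i) - R_y(i); compute d_i^2.
  (7-1)^2=36, (1-4)^2=9, (2-3)^2=1, (8-8)^2=0, (6-7)^2=1, (4-6)^2=4, (5-5)^2=0, (3-2)^2=1
sum(d^2) = 52.
Step 3: rho = 1 - 6*52 / (8*(8^2 - 1)) = 1 - 312/504 = 0.380952.
Step 4: Under H0, t = rho * sqrt((n-2)/(1-rho^2)) = 1.0092 ~ t(6).
Step 5: Two-sided p-value from the t-distribution with 6 df = 0.351813.
Step 6: alpha = 0.05. fail to reject H0.

rho = 0.3810, p = 0.351813, fail to reject H0 at alpha = 0.05.


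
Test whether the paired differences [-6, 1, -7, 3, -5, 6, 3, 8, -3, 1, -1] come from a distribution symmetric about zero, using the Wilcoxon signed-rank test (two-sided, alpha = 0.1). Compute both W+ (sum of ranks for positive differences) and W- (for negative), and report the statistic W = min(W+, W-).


Step 1: Drop any zero differences (none here) and take |d_i|.
|d| = [6, 1, 7, 3, 5, 6, 3, 8, 3, 1, 1]
Step 2: Midrank |d_i| (ties get averaged ranks).
ranks: |6|->8.5, |1|->2, |7|->10, |3|->5, |5|->7, |6|->8.5, |3|->5, |8|->11, |3|->5, |1|->2, |1|->2
Step 3: Attach original signs; sum ranks with positive sign and with negative sign.
W+ = 2 + 5 + 8.5 + 5 + 11 + 2 = 33.5
W- = 8.5 + 10 + 7 + 5 + 2 = 32.5
(Check: W+ + W- = 66 should equal n(n+1)/2 = 66.)
Step 4: Test statistic W = min(W+, W-) = 32.5.
Step 5: Ties in |d|, so use the tie-corrected normal approximation.
        E[W] = n(n+1)/4 = 11*12/4 = 33.
        Tie groups: |d|=1 (t=3), |d|=3 (t=3), |d|=6 (t=2); sum(t^3 - t) = 54.
        Var[W] = n(n+1)(2n+1)/24 - sum(t^3-t)/48 = 3036/24 - 54/48 = 125.375.
        z = (W - E[W]) / sqrt(Var[W]) = (32.5 - 33) / 11.1971 = -0.0447.
        Two-sided p = 2*Phi(z) = 0.964383.
Step 6: alpha = 0.1. fail to reject H0.

W+ = 33.5, W- = 32.5, W = min = 32.5, p = 0.964383, fail to reject H0.


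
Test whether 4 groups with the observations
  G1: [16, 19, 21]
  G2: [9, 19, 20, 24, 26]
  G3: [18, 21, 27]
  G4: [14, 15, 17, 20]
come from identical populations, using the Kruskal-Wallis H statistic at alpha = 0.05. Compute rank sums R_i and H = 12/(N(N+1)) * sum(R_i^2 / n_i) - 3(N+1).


Step 1: Combine all N = 15 observations and assign midranks.
sorted (value, group, rank): (9,G2,1), (14,G4,2), (15,G4,3), (16,G1,4), (17,G4,5), (18,G3,6), (19,G1,7.5), (19,G2,7.5), (20,G2,9.5), (20,G4,9.5), (21,G1,11.5), (21,G3,11.5), (24,G2,13), (26,G2,14), (27,G3,15)
Step 2: Sum ranks within each group.
R_1 = 23 (n_1 = 3)
R_2 = 45 (n_2 = 5)
R_3 = 32.5 (n_3 = 3)
R_4 = 19.5 (n_4 = 4)
Step 3: H = 12/(N(N+1)) * sum(R_i^2/n_i) - 3(N+1)
     = 12/(15*16) * (23^2/3 + 45^2/5 + 32.5^2/3 + 19.5^2/4) - 3*16
     = 0.050000 * 1028.48 - 48
     = 3.423958.
Step 4: Ties present; correction factor C = 1 - 18/(15^3 - 15) = 0.994643. Corrected H = 3.423958 / 0.994643 = 3.442400.
Step 5: Under H0, H ~ chi^2(3); p-value = 0.328310.
Step 6: alpha = 0.05. fail to reject H0.

H = 3.4424, df = 3, p = 0.328310, fail to reject H0.


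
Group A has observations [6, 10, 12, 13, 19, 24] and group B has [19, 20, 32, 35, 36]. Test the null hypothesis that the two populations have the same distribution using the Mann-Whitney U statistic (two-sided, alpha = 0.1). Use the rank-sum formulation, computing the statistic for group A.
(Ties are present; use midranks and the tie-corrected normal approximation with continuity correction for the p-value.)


Step 1: Combine and sort all 11 observations; assign midranks.
sorted (value, group): (6,X), (10,X), (12,X), (13,X), (19,X), (19,Y), (20,Y), (24,X), (32,Y), (35,Y), (36,Y)
ranks: 6->1, 10->2, 12->3, 13->4, 19->5.5, 19->5.5, 20->7, 24->8, 32->9, 35->10, 36->11
Step 2: Rank sum for X: R1 = 1 + 2 + 3 + 4 + 5.5 + 8 = 23.5.
Step 3: U_X = R1 - n1(n1+1)/2 = 23.5 - 6*7/2 = 23.5 - 21 = 2.5.
       U_Y = n1*n2 - U_X = 30 - 2.5 = 27.5.
Step 4: Ties are present, so use the tie-corrected normal approximation (with continuity correction) for the p-value.
Step 5: p-value = 0.028100; compare to alpha = 0.1. reject H0.

U_X = 2.5, p = 0.028100, reject H0 at alpha = 0.1.


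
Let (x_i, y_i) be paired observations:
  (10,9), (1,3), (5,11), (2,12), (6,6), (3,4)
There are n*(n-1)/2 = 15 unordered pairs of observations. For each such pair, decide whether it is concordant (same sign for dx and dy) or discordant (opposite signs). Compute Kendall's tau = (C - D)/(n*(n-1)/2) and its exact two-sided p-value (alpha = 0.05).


Step 1: Enumerate the 15 unordered pairs (i,j) with i<j and classify each by sign(x_j-x_i) * sign(y_j-y_i).
  (1,2):dx=-9,dy=-6->C; (1,3):dx=-5,dy=+2->D; (1,4):dx=-8,dy=+3->D; (1,5):dx=-4,dy=-3->C
  (1,6):dx=-7,dy=-5->C; (2,3):dx=+4,dy=+8->C; (2,4):dx=+1,dy=+9->C; (2,5):dx=+5,dy=+3->C
  (2,6):dx=+2,dy=+1->C; (3,4):dx=-3,dy=+1->D; (3,5):dx=+1,dy=-5->D; (3,6):dx=-2,dy=-7->C
  (4,5):dx=+4,dy=-6->D; (4,6):dx=+1,dy=-8->D; (5,6):dx=-3,dy=-2->C
Step 2: C = 9, D = 6, total pairs = 15.
Step 3: tau = (C - D)/(n(n-1)/2) = (9 - 6)/15 = 0.200000.
Step 4: Exact two-sided p-value (enumerate n! = 720 permutations of y under H0): p = 0.719444.
Step 5: alpha = 0.05. fail to reject H0.

tau_b = 0.2000 (C=9, D=6), p = 0.719444, fail to reject H0.


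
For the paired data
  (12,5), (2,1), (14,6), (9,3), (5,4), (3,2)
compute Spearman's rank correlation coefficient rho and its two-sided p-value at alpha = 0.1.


Step 1: Rank x and y separately (midranks; no ties here).
rank(x): 12->5, 2->1, 14->6, 9->4, 5->3, 3->2
rank(y): 5->5, 1->1, 6->6, 3->3, 4->4, 2->2
Step 2: d_i = R_x(i) - R_y(i); compute d_i^2.
  (5-5)^2=0, (1-1)^2=0, (6-6)^2=0, (4-3)^2=1, (3-4)^2=1, (2-2)^2=0
sum(d^2) = 2.
Step 3: rho = 1 - 6*2 / (6*(6^2 - 1)) = 1 - 12/210 = 0.942857.
Step 4: Under H0, t = rho * sqrt((n-2)/(1-rho^2)) = 5.6595 ~ t(4).
Step 5: Two-sided p-value from the t-distribution with 4 df = 0.004805.
Step 6: alpha = 0.1. reject H0.

rho = 0.9429, p = 0.004805, reject H0 at alpha = 0.1.


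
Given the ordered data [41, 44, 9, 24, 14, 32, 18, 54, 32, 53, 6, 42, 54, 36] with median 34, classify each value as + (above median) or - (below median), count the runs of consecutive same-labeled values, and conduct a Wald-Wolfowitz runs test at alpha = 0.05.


Step 1: Compute median = 34; label A = above, B = below.
Labels in order: AABBBBBABABAAA  (n_A = 7, n_B = 7)
Step 2: Count runs R = 7.
Step 3: Under H0 (random ordering), E[R] = 2*n_A*n_B/(n_A+n_B) + 1 = 2*7*7/14 + 1 = 8.0000.
        Var[R] = 2*n_A*n_B*(2*n_A*n_B - n_A - n_B) / ((n_A+n_B)^2 * (n_A+n_B-1)) = 8232/2548 = 3.2308.
        SD[R] = 1.7974.
Step 4: Continuity-corrected z = (R + 0.5 - E[R]) / SD[R] = (7 + 0.5 - 8.0000) / 1.7974 = -0.2782.
Step 5: Two-sided p-value via normal approximation = 2*(1 - Phi(|z|)) = 0.780879.
Step 6: alpha = 0.05. fail to reject H0.

R = 7, z = -0.2782, p = 0.780879, fail to reject H0.


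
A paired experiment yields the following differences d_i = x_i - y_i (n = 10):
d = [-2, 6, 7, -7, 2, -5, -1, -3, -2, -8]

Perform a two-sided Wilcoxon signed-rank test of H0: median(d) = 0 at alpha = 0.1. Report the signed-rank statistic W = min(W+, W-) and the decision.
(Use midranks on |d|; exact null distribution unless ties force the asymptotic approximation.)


Step 1: Drop any zero differences (none here) and take |d_i|.
|d| = [2, 6, 7, 7, 2, 5, 1, 3, 2, 8]
Step 2: Midrank |d_i| (ties get averaged ranks).
ranks: |2|->3, |6|->7, |7|->8.5, |7|->8.5, |2|->3, |5|->6, |1|->1, |3|->5, |2|->3, |8|->10
Step 3: Attach original signs; sum ranks with positive sign and with negative sign.
W+ = 7 + 8.5 + 3 = 18.5
W- = 3 + 8.5 + 6 + 1 + 5 + 3 + 10 = 36.5
(Check: W+ + W- = 55 should equal n(n+1)/2 = 55.)
Step 4: Test statistic W = min(W+, W-) = 18.5.
Step 5: Ties in |d|, so use the tie-corrected normal approximation.
        E[W] = n(n+1)/4 = 10*11/4 = 27.5.
        Tie groups: |d|=2 (t=3), |d|=7 (t=2); sum(t^3 - t) = 30.
        Var[W] = n(n+1)(2n+1)/24 - sum(t^3-t)/48 = 2310/24 - 30/48 = 95.625.
        z = (W - E[W]) / sqrt(Var[W]) = (18.5 - 27.5) / 9.7788 = -0.9204.
        Two-sided p = 2*Phi(z) = 0.357386.
Step 6: alpha = 0.1. fail to reject H0.

W+ = 18.5, W- = 36.5, W = min = 18.5, p = 0.357386, fail to reject H0.


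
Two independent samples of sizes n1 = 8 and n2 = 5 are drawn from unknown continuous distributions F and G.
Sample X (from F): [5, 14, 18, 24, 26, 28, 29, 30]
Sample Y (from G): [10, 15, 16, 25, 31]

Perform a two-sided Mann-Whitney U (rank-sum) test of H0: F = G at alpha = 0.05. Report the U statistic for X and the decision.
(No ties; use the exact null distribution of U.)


Step 1: Combine and sort all 13 observations; assign midranks.
sorted (value, group): (5,X), (10,Y), (14,X), (15,Y), (16,Y), (18,X), (24,X), (25,Y), (26,X), (28,X), (29,X), (30,X), (31,Y)
ranks: 5->1, 10->2, 14->3, 15->4, 16->5, 18->6, 24->7, 25->8, 26->9, 28->10, 29->11, 30->12, 31->13
Step 2: Rank sum for X: R1 = 1 + 3 + 6 + 7 + 9 + 10 + 11 + 12 = 59.
Step 3: U_X = R1 - n1(n1+1)/2 = 59 - 8*9/2 = 59 - 36 = 23.
       U_Y = n1*n2 - U_X = 40 - 23 = 17.
Step 4: No ties, so the exact null distribution of U (based on enumerating the C(13,8) = 1287 equally likely rank assignments) gives the two-sided p-value.
Step 5: p-value = 0.724165; compare to alpha = 0.05. fail to reject H0.

U_X = 23, p = 0.724165, fail to reject H0 at alpha = 0.05.


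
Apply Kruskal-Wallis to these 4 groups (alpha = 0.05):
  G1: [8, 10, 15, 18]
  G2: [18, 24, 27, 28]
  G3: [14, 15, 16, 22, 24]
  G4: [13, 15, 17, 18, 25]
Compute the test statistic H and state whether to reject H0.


Step 1: Combine all N = 18 observations and assign midranks.
sorted (value, group, rank): (8,G1,1), (10,G1,2), (13,G4,3), (14,G3,4), (15,G1,6), (15,G3,6), (15,G4,6), (16,G3,8), (17,G4,9), (18,G1,11), (18,G2,11), (18,G4,11), (22,G3,13), (24,G2,14.5), (24,G3,14.5), (25,G4,16), (27,G2,17), (28,G2,18)
Step 2: Sum ranks within each group.
R_1 = 20 (n_1 = 4)
R_2 = 60.5 (n_2 = 4)
R_3 = 45.5 (n_3 = 5)
R_4 = 45 (n_4 = 5)
Step 3: H = 12/(N(N+1)) * sum(R_i^2/n_i) - 3(N+1)
     = 12/(18*19) * (20^2/4 + 60.5^2/4 + 45.5^2/5 + 45^2/5) - 3*19
     = 0.035088 * 1834.11 - 57
     = 7.354825.
Step 4: Ties present; correction factor C = 1 - 54/(18^3 - 18) = 0.990712. Corrected H = 7.354825 / 0.990712 = 7.423776.
Step 5: Under H0, H ~ chi^2(3); p-value = 0.059550.
Step 6: alpha = 0.05. fail to reject H0.

H = 7.4238, df = 3, p = 0.059550, fail to reject H0.


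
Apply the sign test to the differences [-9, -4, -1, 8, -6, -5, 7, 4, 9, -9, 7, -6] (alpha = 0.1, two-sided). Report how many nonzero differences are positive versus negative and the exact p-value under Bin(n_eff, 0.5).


Step 1: Discard zero differences. Original n = 12; n_eff = number of nonzero differences = 12.
Nonzero differences (with sign): -9, -4, -1, +8, -6, -5, +7, +4, +9, -9, +7, -6
Step 2: Count signs: positive = 5, negative = 7.
Step 3: Under H0: P(positive) = 0.5, so the number of positives S ~ Bin(12, 0.5).
Step 4: Two-sided exact p-value = sum of Bin(12,0.5) probabilities at or below the observed probability = 0.774414.
Step 5: alpha = 0.1. fail to reject H0.

n_eff = 12, pos = 5, neg = 7, p = 0.774414, fail to reject H0.


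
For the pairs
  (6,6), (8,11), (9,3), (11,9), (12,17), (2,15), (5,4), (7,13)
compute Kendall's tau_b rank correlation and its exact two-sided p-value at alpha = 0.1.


Step 1: Enumerate the 28 unordered pairs (i,j) with i<j and classify each by sign(x_j-x_i) * sign(y_j-y_i).
  (1,2):dx=+2,dy=+5->C; (1,3):dx=+3,dy=-3->D; (1,4):dx=+5,dy=+3->C; (1,5):dx=+6,dy=+11->C
  (1,6):dx=-4,dy=+9->D; (1,7):dx=-1,dy=-2->C; (1,8):dx=+1,dy=+7->C; (2,3):dx=+1,dy=-8->D
  (2,4):dx=+3,dy=-2->D; (2,5):dx=+4,dy=+6->C; (2,6):dx=-6,dy=+4->D; (2,7):dx=-3,dy=-7->C
  (2,8):dx=-1,dy=+2->D; (3,4):dx=+2,dy=+6->C; (3,5):dx=+3,dy=+14->C; (3,6):dx=-7,dy=+12->D
  (3,7):dx=-4,dy=+1->D; (3,8):dx=-2,dy=+10->D; (4,5):dx=+1,dy=+8->C; (4,6):dx=-9,dy=+6->D
  (4,7):dx=-6,dy=-5->C; (4,8):dx=-4,dy=+4->D; (5,6):dx=-10,dy=-2->C; (5,7):dx=-7,dy=-13->C
  (5,8):dx=-5,dy=-4->C; (6,7):dx=+3,dy=-11->D; (6,8):dx=+5,dy=-2->D; (7,8):dx=+2,dy=+9->C
Step 2: C = 15, D = 13, total pairs = 28.
Step 3: tau = (C - D)/(n(n-1)/2) = (15 - 13)/28 = 0.071429.
Step 4: Exact two-sided p-value (enumerate n! = 40320 permutations of y under H0): p = 0.904861.
Step 5: alpha = 0.1. fail to reject H0.

tau_b = 0.0714 (C=15, D=13), p = 0.904861, fail to reject H0.


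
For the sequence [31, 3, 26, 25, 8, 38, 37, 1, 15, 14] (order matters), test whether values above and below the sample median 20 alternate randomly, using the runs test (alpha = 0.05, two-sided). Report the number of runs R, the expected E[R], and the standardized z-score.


Step 1: Compute median = 20; label A = above, B = below.
Labels in order: ABAABAABBB  (n_A = 5, n_B = 5)
Step 2: Count runs R = 6.
Step 3: Under H0 (random ordering), E[R] = 2*n_A*n_B/(n_A+n_B) + 1 = 2*5*5/10 + 1 = 6.0000.
        Var[R] = 2*n_A*n_B*(2*n_A*n_B - n_A - n_B) / ((n_A+n_B)^2 * (n_A+n_B-1)) = 2000/900 = 2.2222.
        SD[R] = 1.4907.
Step 4: R = E[R], so z = 0 with no continuity correction.
Step 5: Two-sided p-value via normal approximation = 2*(1 - Phi(|z|)) = 1.000000.
Step 6: alpha = 0.05. fail to reject H0.

R = 6, z = 0.0000, p = 1.000000, fail to reject H0.


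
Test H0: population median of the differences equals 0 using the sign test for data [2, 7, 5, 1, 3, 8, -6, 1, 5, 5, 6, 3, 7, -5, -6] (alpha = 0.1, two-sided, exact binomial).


Step 1: Discard zero differences. Original n = 15; n_eff = number of nonzero differences = 15.
Nonzero differences (with sign): +2, +7, +5, +1, +3, +8, -6, +1, +5, +5, +6, +3, +7, -5, -6
Step 2: Count signs: positive = 12, negative = 3.
Step 3: Under H0: P(positive) = 0.5, so the number of positives S ~ Bin(15, 0.5).
Step 4: Two-sided exact p-value = sum of Bin(15,0.5) probabilities at or below the observed probability = 0.035156.
Step 5: alpha = 0.1. reject H0.

n_eff = 15, pos = 12, neg = 3, p = 0.035156, reject H0.


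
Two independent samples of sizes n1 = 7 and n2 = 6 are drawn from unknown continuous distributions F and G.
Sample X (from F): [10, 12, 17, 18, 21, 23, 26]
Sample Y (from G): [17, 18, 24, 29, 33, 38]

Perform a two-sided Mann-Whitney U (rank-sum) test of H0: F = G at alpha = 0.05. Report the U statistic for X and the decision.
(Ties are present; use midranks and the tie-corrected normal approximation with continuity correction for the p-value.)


Step 1: Combine and sort all 13 observations; assign midranks.
sorted (value, group): (10,X), (12,X), (17,X), (17,Y), (18,X), (18,Y), (21,X), (23,X), (24,Y), (26,X), (29,Y), (33,Y), (38,Y)
ranks: 10->1, 12->2, 17->3.5, 17->3.5, 18->5.5, 18->5.5, 21->7, 23->8, 24->9, 26->10, 29->11, 33->12, 38->13
Step 2: Rank sum for X: R1 = 1 + 2 + 3.5 + 5.5 + 7 + 8 + 10 = 37.
Step 3: U_X = R1 - n1(n1+1)/2 = 37 - 7*8/2 = 37 - 28 = 9.
       U_Y = n1*n2 - U_X = 42 - 9 = 33.
Step 4: Ties are present, so use the tie-corrected normal approximation (with continuity correction) for the p-value.
Step 5: p-value = 0.099478; compare to alpha = 0.05. fail to reject H0.

U_X = 9, p = 0.099478, fail to reject H0 at alpha = 0.05.


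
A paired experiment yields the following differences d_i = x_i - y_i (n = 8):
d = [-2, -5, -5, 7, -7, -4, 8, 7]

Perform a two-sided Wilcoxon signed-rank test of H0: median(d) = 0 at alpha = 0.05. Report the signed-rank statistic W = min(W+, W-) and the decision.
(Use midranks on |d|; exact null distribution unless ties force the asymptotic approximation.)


Step 1: Drop any zero differences (none here) and take |d_i|.
|d| = [2, 5, 5, 7, 7, 4, 8, 7]
Step 2: Midrank |d_i| (ties get averaged ranks).
ranks: |2|->1, |5|->3.5, |5|->3.5, |7|->6, |7|->6, |4|->2, |8|->8, |7|->6
Step 3: Attach original signs; sum ranks with positive sign and with negative sign.
W+ = 6 + 8 + 6 = 20
W- = 1 + 3.5 + 3.5 + 6 + 2 = 16
(Check: W+ + W- = 36 should equal n(n+1)/2 = 36.)
Step 4: Test statistic W = min(W+, W-) = 16.
Step 5: Ties in |d|, so use the tie-corrected normal approximation.
        E[W] = n(n+1)/4 = 8*9/4 = 18.
        Tie groups: |d|=5 (t=2), |d|=7 (t=3); sum(t^3 - t) = 30.
        Var[W] = n(n+1)(2n+1)/24 - sum(t^3-t)/48 = 1224/24 - 30/48 = 50.375.
        z = (W - E[W]) / sqrt(Var[W]) = (16 - 18) / 7.0975 = -0.2818.
        Two-sided p = 2*Phi(z) = 0.778106.
Step 6: alpha = 0.05. fail to reject H0.

W+ = 20, W- = 16, W = min = 16, p = 0.778106, fail to reject H0.


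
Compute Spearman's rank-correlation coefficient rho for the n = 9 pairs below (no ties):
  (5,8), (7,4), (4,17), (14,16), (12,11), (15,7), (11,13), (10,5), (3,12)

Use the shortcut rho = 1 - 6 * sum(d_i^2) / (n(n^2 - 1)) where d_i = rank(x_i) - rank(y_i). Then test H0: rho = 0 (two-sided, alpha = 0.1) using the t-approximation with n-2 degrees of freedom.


Step 1: Rank x and y separately (midranks; no ties here).
rank(x): 5->3, 7->4, 4->2, 14->8, 12->7, 15->9, 11->6, 10->5, 3->1
rank(y): 8->4, 4->1, 17->9, 16->8, 11->5, 7->3, 13->7, 5->2, 12->6
Step 2: d_i = R_x(i) - R_y(i); compute d_i^2.
  (3-4)^2=1, (4-1)^2=9, (2-9)^2=49, (8-8)^2=0, (7-5)^2=4, (9-3)^2=36, (6-7)^2=1, (5-2)^2=9, (1-6)^2=25
sum(d^2) = 134.
Step 3: rho = 1 - 6*134 / (9*(9^2 - 1)) = 1 - 804/720 = -0.116667.
Step 4: Under H0, t = rho * sqrt((n-2)/(1-rho^2)) = -0.3108 ~ t(7).
Step 5: Two-sided p-value from the t-distribution with 7 df = 0.765008.
Step 6: alpha = 0.1. fail to reject H0.

rho = -0.1167, p = 0.765008, fail to reject H0 at alpha = 0.1.
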